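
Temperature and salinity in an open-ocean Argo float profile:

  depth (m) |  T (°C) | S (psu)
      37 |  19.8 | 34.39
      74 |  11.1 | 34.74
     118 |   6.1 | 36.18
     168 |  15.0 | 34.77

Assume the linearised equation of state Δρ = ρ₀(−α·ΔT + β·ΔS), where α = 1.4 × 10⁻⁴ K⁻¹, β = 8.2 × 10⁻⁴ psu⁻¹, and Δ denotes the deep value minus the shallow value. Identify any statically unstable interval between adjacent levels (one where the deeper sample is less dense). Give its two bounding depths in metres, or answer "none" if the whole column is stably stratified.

118–168 m

Evaluate Δρ/ρ₀ = −αΔT + βΔS across each adjacent pair:
  37–74 m: −αΔT+βΔS = −(1.4 × 10⁻⁴)(-8.7)+(8.2 × 10⁻⁴)(+0.35) = 1.5 × 10⁻³ → stable
  74–118 m: −αΔT+βΔS = −(1.4 × 10⁻⁴)(-5.0)+(8.2 × 10⁻⁴)(+1.44) = 1.9 × 10⁻³ → stable
  118–168 m: −αΔT+βΔS = −(1.4 × 10⁻⁴)(+8.9)+(8.2 × 10⁻⁴)(-1.41) = -2.4 × 10⁻³ → UNSTABLE
The 118–168 m interval has Δρ < 0: lighter water underlies denser water.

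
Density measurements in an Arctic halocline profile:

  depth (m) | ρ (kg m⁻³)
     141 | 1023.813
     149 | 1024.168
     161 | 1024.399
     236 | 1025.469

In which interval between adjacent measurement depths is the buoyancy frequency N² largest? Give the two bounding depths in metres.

Compute the density gradient over each adjacent pair:
  141–149 m: Δρ/Δz = 0.355/8 = 0.044 kg m⁻⁴
  149–161 m: Δρ/Δz = 0.231/12 = 0.019 kg m⁻⁴
  161–236 m: Δρ/Δz = 1.070/75 = 0.014 kg m⁻⁴
The largest gradient is in the 141–149 m interval — the pycnocline.

141–149 m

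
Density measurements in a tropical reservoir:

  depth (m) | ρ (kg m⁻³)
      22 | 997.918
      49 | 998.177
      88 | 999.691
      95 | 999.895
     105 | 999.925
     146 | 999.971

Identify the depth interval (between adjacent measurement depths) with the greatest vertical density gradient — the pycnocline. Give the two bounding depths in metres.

49–88 m

Compute the density gradient over each adjacent pair:
  22–49 m: Δρ/Δz = 0.259/27 = 9.6 × 10⁻³ kg m⁻⁴
  49–88 m: Δρ/Δz = 1.514/39 = 0.039 kg m⁻⁴
  88–95 m: Δρ/Δz = 0.204/7 = 0.029 kg m⁻⁴
  95–105 m: Δρ/Δz = 0.030/10 = 3.0 × 10⁻³ kg m⁻⁴
  105–146 m: Δρ/Δz = 0.046/41 = 1.1 × 10⁻³ kg m⁻⁴
The largest gradient is in the 49–88 m interval — the pycnocline.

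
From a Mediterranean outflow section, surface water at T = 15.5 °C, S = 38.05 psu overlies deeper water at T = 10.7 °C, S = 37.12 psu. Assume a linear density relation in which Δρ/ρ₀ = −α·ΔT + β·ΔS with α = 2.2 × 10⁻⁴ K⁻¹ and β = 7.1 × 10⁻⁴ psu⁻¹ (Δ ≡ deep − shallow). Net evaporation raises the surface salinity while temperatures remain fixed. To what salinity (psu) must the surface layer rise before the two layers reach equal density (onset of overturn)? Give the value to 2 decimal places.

38.61 psu

Neutral buoyancy requires −α(T_deep − T_surf) + β(S_deep − S_surf′) = 0.
S_surf′ = S_deep − (α/β)·ΔT = 37.12 − (2.2 × 10⁻⁴/7.1 × 10⁻⁴)·(-4.8) = 38.6073 psu.
Increase required: 38.6073 − 38.05 = 0.5573 psu.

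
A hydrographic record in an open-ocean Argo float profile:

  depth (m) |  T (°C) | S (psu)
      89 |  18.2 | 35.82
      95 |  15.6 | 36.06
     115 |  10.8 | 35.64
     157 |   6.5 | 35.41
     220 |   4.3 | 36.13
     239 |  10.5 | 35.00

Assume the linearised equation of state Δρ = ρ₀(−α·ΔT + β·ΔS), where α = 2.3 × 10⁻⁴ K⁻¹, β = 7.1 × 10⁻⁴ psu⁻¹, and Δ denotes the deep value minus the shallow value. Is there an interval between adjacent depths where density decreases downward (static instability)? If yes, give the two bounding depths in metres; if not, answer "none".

Evaluate Δρ/ρ₀ = −αΔT + βΔS across each adjacent pair:
  89–95 m: −αΔT+βΔS = −(2.3 × 10⁻⁴)(-2.6)+(7.1 × 10⁻⁴)(+0.24) = 7.7 × 10⁻⁴ → stable
  95–115 m: −αΔT+βΔS = −(2.3 × 10⁻⁴)(-4.8)+(7.1 × 10⁻⁴)(-0.42) = 8.1 × 10⁻⁴ → stable
  115–157 m: −αΔT+βΔS = −(2.3 × 10⁻⁴)(-4.3)+(7.1 × 10⁻⁴)(-0.23) = 8.3 × 10⁻⁴ → stable
  157–220 m: −αΔT+βΔS = −(2.3 × 10⁻⁴)(-2.2)+(7.1 × 10⁻⁴)(+0.72) = 1.0 × 10⁻³ → stable
  220–239 m: −αΔT+βΔS = −(2.3 × 10⁻⁴)(+6.2)+(7.1 × 10⁻⁴)(-1.13) = -2.2 × 10⁻³ → UNSTABLE
The 220–239 m interval has Δρ < 0: lighter water underlies denser water.

220–239 m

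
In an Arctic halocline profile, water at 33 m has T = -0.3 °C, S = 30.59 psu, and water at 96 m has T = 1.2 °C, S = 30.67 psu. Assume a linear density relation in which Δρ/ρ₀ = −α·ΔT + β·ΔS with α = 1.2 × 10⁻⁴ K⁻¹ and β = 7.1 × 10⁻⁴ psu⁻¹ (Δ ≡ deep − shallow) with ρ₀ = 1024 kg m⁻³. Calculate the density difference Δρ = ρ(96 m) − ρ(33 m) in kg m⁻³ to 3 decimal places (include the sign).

ΔT = +1.5 K, ΔS = +0.08 psu (deep − shallow).
Δρ/ρ₀ = −(1.2 × 10⁻⁴)(+1.5) + (7.1 × 10⁻⁴)(+0.08) = -1.232 × 10⁻⁴.
Δρ = 1024 × (-1.232 × 10⁻⁴) = -0.126 kg m⁻³.
Negative Δρ: lighter below, statically unstable.

-0.126 kg m⁻³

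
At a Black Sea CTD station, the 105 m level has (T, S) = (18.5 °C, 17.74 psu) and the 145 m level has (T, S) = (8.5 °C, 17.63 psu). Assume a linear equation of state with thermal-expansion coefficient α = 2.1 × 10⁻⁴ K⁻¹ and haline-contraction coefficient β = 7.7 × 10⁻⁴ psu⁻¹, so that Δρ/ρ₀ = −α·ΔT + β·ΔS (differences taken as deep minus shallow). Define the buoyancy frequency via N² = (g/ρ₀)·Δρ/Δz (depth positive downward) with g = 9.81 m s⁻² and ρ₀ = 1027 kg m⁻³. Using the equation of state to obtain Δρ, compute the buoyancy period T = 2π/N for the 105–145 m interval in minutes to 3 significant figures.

4.71 min

ΔT = -10.0 K, ΔS = -0.11 psu (deep − shallow).
Δρ/ρ₀ = −αΔT + βΔS = 2.10 × 10⁻³ − 8.47 × 10⁻⁵ = 2.0153 × 10⁻³, so Δρ ≈ 2.070 kg m⁻³.
N² = (g/ρ₀)·Δρ/Δz = g·(Δρ/ρ₀)/Δz = 9.81 × 2.0153 × 10⁻³ / 40 = 4.9425 × 10⁻⁴ s⁻².
N = √(4.9425 × 10⁻⁴) = 0.022232 rad s⁻¹ → T = 2π/N = 282.62 s = 4.7103 min ≈ 4.71 min.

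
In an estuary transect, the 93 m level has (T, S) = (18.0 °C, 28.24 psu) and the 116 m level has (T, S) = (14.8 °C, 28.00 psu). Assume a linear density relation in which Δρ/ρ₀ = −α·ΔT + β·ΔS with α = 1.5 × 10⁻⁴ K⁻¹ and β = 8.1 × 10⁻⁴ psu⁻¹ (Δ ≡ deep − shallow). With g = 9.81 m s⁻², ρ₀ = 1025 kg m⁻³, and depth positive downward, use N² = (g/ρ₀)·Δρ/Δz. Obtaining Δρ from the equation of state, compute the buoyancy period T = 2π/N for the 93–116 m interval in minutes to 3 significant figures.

ΔT = -3.2 K, ΔS = -0.24 psu (deep − shallow).
Δρ/ρ₀ = −αΔT + βΔS = 4.80 × 10⁻⁴ − 1.944 × 10⁻⁴ = 2.856 × 10⁻⁴, so Δρ ≈ 0.2927 kg m⁻³.
N² = (g/ρ₀)·Δρ/Δz = g·(Δρ/ρ₀)/Δz = 9.81 × 2.856 × 10⁻⁴ / 23 = 1.2181 × 10⁻⁴ s⁻².
N = √(1.2181 × 10⁻⁴) = 0.011037 rad s⁻¹ → T = 2π/N = 569.28 s = 9.4880 min ≈ 9.49 min.

9.49 min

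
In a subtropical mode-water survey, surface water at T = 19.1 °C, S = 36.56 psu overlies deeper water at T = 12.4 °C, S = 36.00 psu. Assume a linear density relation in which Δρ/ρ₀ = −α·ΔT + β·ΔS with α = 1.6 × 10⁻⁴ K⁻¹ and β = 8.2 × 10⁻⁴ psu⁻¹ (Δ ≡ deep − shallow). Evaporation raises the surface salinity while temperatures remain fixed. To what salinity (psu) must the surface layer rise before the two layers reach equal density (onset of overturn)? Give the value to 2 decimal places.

37.31 psu

Neutral buoyancy requires −α(T_deep − T_surf) + β(S_deep − S_surf′) = 0.
S_surf′ = S_deep − (α/β)·ΔT = 36.00 − (1.6 × 10⁻⁴/8.2 × 10⁻⁴)·(-6.7) = 37.3073 psu.
Increase required: 37.3073 − 36.56 = 0.7473 psu.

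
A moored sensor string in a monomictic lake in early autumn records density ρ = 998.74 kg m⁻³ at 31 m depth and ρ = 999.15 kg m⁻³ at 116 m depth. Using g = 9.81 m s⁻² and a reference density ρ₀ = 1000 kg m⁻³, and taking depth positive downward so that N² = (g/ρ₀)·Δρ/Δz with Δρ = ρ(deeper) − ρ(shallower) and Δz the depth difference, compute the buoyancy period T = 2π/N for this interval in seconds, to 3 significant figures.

913 s

Δρ = 999.15 − 998.74 = 0.41 kg m⁻³ over Δz = 116 − 31 = 85 m.
N² = (9.81/1000) × (0.41/85) = 4.7319 × 10⁻⁵ s⁻².
N = √(4.7319 × 10⁻⁵) = 6.8789 × 10⁻³ rad s⁻¹, so T = 2π/N = 913.40 s ≈ 913 s.
N² > 0, so the interval is statically stable.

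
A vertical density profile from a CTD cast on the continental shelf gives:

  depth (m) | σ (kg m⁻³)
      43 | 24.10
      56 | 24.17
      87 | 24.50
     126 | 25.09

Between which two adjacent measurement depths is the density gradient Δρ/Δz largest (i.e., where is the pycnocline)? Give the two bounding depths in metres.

Compute the density gradient over each adjacent pair:
  43–56 m: Δρ/Δz = 0.07/13 = 5.4 × 10⁻³ kg m⁻⁴
  56–87 m: Δρ/Δz = 0.33/31 = 0.011 kg m⁻⁴
  87–126 m: Δρ/Δz = 0.59/39 = 0.015 kg m⁻⁴
The largest gradient is in the 87–126 m interval — the pycnocline.

87–126 m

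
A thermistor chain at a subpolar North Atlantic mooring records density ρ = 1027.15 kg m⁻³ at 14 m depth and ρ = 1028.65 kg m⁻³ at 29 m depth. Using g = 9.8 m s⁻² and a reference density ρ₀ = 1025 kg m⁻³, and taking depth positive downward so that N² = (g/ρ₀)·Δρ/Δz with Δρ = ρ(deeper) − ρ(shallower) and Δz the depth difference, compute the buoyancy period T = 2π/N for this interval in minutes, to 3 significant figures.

3.39 min

Δρ = 1028.65 − 1027.15 = 1.50 kg m⁻³ over Δz = 29 − 14 = 15 m.
N² = (9.8/1025) × (1.50/15) = 9.5610 × 10⁻⁴ s⁻².
N = √(9.5610 × 10⁻⁴) = 0.030921 rad s⁻¹, so T = 2π/N = 203.20 s = 3.3867 min ≈ 3.39 min.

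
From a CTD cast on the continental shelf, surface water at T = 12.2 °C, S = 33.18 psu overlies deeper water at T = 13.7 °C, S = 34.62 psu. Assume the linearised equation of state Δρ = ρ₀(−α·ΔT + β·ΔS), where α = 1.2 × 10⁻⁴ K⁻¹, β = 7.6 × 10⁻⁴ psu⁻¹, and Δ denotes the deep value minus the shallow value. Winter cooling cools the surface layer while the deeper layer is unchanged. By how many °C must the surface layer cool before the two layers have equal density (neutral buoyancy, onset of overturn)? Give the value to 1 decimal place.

Neutral buoyancy requires Δρ = 0, i.e. −α(T_deep − T_surf′) + β(S_deep − S_surf) = 0.
T_surf′ = T_deep − (β/α)·ΔS = 13.7 − (7.6 × 10⁻⁴/1.2 × 10⁻⁴)·(+1.44) = 4.580 °C.
Cooling required: 12.2 − (4.580) = 7.620 °C.

7.6 °C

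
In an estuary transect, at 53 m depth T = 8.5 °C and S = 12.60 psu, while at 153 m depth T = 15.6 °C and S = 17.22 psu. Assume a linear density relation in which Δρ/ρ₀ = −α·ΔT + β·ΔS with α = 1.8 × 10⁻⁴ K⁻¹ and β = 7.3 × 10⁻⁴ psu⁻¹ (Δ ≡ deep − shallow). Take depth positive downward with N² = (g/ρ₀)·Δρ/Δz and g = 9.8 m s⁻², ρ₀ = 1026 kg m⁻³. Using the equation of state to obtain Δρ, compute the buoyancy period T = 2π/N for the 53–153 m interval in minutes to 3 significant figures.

ΔT = +7.1 K, ΔS = +4.62 psu (deep − shallow).
Δρ/ρ₀ = −αΔT + βΔS = -1.278 × 10⁻³ + 3.3726 × 10⁻³ = 2.0946 × 10⁻³, so Δρ ≈ 2.149 kg m⁻³.
N² = (g/ρ₀)·Δρ/Δz = g·(Δρ/ρ₀)/Δz = 9.8 × 2.0946 × 10⁻³ / 100 = 2.0527 × 10⁻⁴ s⁻².
N = √(2.0527 × 10⁻⁴) = 0.014327 rad s⁻¹ → T = 2π/N = 438.56 s = 7.3093 min ≈ 7.31 min.

7.31 min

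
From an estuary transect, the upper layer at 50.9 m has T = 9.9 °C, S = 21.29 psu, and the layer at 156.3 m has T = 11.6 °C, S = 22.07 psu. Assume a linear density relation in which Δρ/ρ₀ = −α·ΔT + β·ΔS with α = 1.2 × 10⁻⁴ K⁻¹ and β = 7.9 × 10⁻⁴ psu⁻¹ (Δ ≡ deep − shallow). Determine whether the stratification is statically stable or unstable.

ΔT = 11.6 − 9.9 = +1.7 K and ΔS = 22.07 − 21.29 = +0.78 psu (deep − shallow).
−αΔT = -2.04 × 10⁻⁴; βΔS = 6.162 × 10⁻⁴; sum Δρ/ρ₀ = 4.122 × 10⁻⁴.
Δρ/ρ₀ > 0, so Δρ > 0: deeper water is denser → statically stable.

stable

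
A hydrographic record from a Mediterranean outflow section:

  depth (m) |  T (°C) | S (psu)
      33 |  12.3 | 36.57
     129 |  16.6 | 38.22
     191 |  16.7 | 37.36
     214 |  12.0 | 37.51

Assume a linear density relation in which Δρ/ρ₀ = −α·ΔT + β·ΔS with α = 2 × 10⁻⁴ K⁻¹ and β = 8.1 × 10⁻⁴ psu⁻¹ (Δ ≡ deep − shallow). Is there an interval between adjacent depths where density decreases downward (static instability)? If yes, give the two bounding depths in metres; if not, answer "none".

129–191 m

Evaluate Δρ/ρ₀ = −αΔT + βΔS across each adjacent pair:
  33–129 m: −αΔT+βΔS = −(2 × 10⁻⁴)(+4.3)+(8.1 × 10⁻⁴)(+1.65) = 4.8 × 10⁻⁴ → stable
  129–191 m: −αΔT+βΔS = −(2 × 10⁻⁴)(+0.1)+(8.1 × 10⁻⁴)(-0.86) = -7.2 × 10⁻⁴ → UNSTABLE
  191–214 m: −αΔT+βΔS = −(2 × 10⁻⁴)(-4.7)+(8.1 × 10⁻⁴)(+0.15) = 1.1 × 10⁻³ → stable
The 129–191 m interval has Δρ < 0: lighter water underlies denser water.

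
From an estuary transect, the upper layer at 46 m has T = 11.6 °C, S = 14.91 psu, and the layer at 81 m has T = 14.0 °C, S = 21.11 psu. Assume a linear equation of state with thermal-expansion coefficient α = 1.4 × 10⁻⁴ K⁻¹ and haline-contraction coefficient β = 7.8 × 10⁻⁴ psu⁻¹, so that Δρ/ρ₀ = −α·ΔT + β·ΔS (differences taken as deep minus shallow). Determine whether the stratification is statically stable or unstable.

ΔT = 14.0 − 11.6 = +2.4 K and ΔS = 21.11 − 14.91 = +6.20 psu (deep − shallow).
−αΔT = -3.36 × 10⁻⁴; βΔS = 4.836 × 10⁻³; sum Δρ/ρ₀ = 4.50 × 10⁻³.
Δρ/ρ₀ > 0, so Δρ > 0: deeper water is denser → statically stable.

stable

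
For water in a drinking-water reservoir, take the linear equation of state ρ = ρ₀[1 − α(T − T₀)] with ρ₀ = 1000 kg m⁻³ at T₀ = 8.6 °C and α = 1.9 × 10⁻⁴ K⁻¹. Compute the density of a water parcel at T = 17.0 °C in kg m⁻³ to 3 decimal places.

T − T₀ = +8.4 K.
Bracket = 1 − α·(+8.4) = 1 + (-1.596 × 10⁻³) = 0.9984040.
ρ = 1000 × 0.9984040 = 998.404 kg m⁻³.

998.404 kg m⁻³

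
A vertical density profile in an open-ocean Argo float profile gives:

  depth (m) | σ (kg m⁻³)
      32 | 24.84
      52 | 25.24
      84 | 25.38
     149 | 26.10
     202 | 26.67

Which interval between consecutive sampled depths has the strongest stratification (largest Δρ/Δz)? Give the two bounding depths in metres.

32–52 m

Compute the density gradient over each adjacent pair:
  32–52 m: Δρ/Δz = 0.40/20 = 0.020 kg m⁻⁴
  52–84 m: Δρ/Δz = 0.14/32 = 4.4 × 10⁻³ kg m⁻⁴
  84–149 m: Δρ/Δz = 0.72/65 = 0.011 kg m⁻⁴
  149–202 m: Δρ/Δz = 0.57/53 = 0.011 kg m⁻⁴
The largest gradient is in the 32–52 m interval — the pycnocline.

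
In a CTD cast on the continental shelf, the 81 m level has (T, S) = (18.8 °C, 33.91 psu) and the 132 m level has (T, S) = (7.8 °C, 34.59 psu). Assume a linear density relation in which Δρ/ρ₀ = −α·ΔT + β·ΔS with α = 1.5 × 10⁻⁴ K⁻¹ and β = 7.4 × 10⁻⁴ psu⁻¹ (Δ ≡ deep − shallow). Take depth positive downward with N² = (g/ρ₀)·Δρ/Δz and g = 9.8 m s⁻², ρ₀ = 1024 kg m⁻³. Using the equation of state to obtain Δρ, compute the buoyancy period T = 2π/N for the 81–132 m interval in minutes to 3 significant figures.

5.15 min

ΔT = -11.0 K, ΔS = +0.68 psu (deep − shallow).
Δρ/ρ₀ = −αΔT + βΔS = 1.65 × 10⁻³ + 5.032 × 10⁻⁴ = 2.1532 × 10⁻³, so Δρ ≈ 2.205 kg m⁻³.
N² = (g/ρ₀)·Δρ/Δz = g·(Δρ/ρ₀)/Δz = 9.8 × 2.1532 × 10⁻³ / 51 = 4.1375 × 10⁻⁴ s⁻².
N = √(4.1375 × 10⁻⁴) = 0.020341 rad s⁻¹ → T = 2π/N = 308.89 s = 5.1482 min ≈ 5.15 min.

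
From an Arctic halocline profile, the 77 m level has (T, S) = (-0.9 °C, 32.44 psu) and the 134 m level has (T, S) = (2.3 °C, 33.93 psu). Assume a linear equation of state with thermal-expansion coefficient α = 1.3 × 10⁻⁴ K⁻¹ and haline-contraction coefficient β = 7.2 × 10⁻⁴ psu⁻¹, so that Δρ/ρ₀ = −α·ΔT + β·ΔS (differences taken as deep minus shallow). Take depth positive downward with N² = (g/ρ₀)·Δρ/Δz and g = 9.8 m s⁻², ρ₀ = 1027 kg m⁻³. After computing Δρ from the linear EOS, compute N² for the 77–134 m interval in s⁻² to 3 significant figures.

ΔT = +3.2 K, ΔS = +1.49 psu (deep − shallow).
Δρ/ρ₀ = −αΔT + βΔS = -4.16 × 10⁻⁴ + 1.0728 × 10⁻³ = 6.568 × 10⁻⁴, so Δρ ≈ 0.6745 kg m⁻³.
N² = (g/ρ₀)·Δρ/Δz = g·(Δρ/ρ₀)/Δz = 9.8 × 6.568 × 10⁻⁴ / 57 = 1.1292 × 10⁻⁴ s⁻² ≈ 1.13 × 10⁻⁴ s⁻².

1.13 × 10⁻⁴ s⁻²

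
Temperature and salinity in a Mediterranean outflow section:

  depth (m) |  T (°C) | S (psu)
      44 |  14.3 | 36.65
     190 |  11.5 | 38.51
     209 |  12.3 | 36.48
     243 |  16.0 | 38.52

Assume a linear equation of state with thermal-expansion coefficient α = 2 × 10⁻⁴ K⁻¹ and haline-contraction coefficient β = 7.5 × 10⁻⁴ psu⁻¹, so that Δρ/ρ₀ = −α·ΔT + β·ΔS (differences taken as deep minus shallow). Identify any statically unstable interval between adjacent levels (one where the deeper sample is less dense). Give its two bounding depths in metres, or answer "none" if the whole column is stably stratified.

190–209 m

Evaluate Δρ/ρ₀ = −αΔT + βΔS across each adjacent pair:
  44–190 m: −αΔT+βΔS = −(2 × 10⁻⁴)(-2.8)+(7.5 × 10⁻⁴)(+1.86) = 2.0 × 10⁻³ → stable
  190–209 m: −αΔT+βΔS = −(2 × 10⁻⁴)(+0.8)+(7.5 × 10⁻⁴)(-2.03) = -1.7 × 10⁻³ → UNSTABLE
  209–243 m: −αΔT+βΔS = −(2 × 10⁻⁴)(+3.7)+(7.5 × 10⁻⁴)(+2.04) = 7.9 × 10⁻⁴ → stable
The 190–209 m interval has Δρ < 0: lighter water underlies denser water.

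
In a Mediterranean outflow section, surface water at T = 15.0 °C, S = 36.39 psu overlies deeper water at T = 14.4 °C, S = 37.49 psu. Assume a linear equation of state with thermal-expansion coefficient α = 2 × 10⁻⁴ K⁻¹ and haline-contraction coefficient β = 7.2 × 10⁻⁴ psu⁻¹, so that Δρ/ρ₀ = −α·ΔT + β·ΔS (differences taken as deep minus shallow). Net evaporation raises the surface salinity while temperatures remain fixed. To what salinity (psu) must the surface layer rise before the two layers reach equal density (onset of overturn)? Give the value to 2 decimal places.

37.66 psu

Neutral buoyancy requires −α(T_deep − T_surf) + β(S_deep − S_surf′) = 0.
S_surf′ = S_deep − (α/β)·ΔT = 37.49 − (2 × 10⁻⁴/7.2 × 10⁻⁴)·(-0.6) = 37.6567 psu.
Increase required: 37.6567 − 36.39 = 1.2667 psu.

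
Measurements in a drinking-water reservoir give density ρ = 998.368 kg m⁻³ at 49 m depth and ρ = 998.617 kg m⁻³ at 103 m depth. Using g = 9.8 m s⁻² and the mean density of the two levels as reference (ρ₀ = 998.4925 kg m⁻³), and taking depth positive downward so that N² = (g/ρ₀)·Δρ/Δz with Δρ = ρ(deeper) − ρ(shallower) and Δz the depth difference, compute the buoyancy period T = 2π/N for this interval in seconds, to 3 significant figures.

Δρ = 998.617 − 998.368 = 0.249 kg m⁻³ over Δz = 103 − 49 = 54 m.
N² = (9.8/998.4925) × (0.249/54) = 4.5257 × 10⁻⁵ s⁻².
N = √(4.5257 × 10⁻⁵) = 6.7273 × 10⁻³ rad s⁻¹, so T = 2π/N = 933.98 s ≈ 934 s.

934 s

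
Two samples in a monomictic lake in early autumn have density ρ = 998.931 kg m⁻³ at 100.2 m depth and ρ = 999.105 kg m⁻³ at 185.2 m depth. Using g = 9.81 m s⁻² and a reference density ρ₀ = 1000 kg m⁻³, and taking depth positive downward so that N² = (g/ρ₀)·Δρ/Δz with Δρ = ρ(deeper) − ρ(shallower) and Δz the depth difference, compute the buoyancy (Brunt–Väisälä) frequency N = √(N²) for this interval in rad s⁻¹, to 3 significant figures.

Δρ = 999.105 − 998.931 = 0.174 kg m⁻³ over Δz = 185.2 − 100.2 = 85 m.
N² = (9.81/1000) × (0.174/85) = 2.0082 × 10⁻⁵ s⁻².
N = √(2.0082 × 10⁻⁵) = 4.4813 × 10⁻³ rad s⁻¹ ≈ 4.48 × 10⁻³ rad s⁻¹.

4.48 × 10⁻³ rad s⁻¹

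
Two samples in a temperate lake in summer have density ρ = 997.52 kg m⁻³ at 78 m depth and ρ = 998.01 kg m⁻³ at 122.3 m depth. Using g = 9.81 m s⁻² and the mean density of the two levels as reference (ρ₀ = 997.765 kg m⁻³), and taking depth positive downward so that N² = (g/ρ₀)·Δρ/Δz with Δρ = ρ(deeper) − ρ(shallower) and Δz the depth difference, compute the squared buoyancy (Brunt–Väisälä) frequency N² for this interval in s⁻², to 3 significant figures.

Δρ = 998.01 − 997.52 = 0.49 kg m⁻³ over Δz = 122.3 − 78 = 44.3 m.
N² = (9.81/997.765) × (0.49/44.3) = 1.0875 × 10⁻⁴ s⁻² ≈ 1.09 × 10⁻⁴ s⁻².

1.09 × 10⁻⁴ s⁻²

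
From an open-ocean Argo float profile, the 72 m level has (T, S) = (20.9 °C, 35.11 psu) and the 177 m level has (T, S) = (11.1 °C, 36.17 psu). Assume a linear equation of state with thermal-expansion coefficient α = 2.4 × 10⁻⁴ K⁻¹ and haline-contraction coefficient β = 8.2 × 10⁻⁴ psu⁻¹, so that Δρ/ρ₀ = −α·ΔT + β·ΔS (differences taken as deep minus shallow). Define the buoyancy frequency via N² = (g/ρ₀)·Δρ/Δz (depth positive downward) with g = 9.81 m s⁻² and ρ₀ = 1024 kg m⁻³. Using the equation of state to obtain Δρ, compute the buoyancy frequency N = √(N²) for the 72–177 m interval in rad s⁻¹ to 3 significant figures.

0.0173 rad s⁻¹

ΔT = -9.8 K, ΔS = +1.06 psu (deep − shallow).
Δρ/ρ₀ = −αΔT + βΔS = 2.352 × 10⁻³ + 8.692 × 10⁻⁴ = 3.2212 × 10⁻³, so Δρ ≈ 3.299 kg m⁻³.
N² = (g/ρ₀)·Δρ/Δz = g·(Δρ/ρ₀)/Δz = 9.81 × 3.2212 × 10⁻³ / 105 = 3.0095 × 10⁻⁴ s⁻².
N = √(3.0095 × 10⁻⁴) = 0.017348 rad s⁻¹ ≈ 0.0173 rad s⁻¹.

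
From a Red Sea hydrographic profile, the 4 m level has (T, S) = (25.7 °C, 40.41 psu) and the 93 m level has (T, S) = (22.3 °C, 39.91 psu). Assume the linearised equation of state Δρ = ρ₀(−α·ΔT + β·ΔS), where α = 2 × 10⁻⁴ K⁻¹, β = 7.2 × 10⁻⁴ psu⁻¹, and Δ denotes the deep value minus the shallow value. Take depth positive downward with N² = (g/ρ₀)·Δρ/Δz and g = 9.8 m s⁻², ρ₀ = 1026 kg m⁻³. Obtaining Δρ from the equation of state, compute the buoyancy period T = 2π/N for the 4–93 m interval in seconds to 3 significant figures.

1.06 × 10³ s

ΔT = -3.4 K, ΔS = -0.50 psu (deep − shallow).
Δρ/ρ₀ = −αΔT + βΔS = 6.80 × 10⁻⁴ − 3.60 × 10⁻⁴ = 3.20 × 10⁻⁴, so Δρ ≈ 0.3283 kg m⁻³.
N² = (g/ρ₀)·Δρ/Δz = g·(Δρ/ρ₀)/Δz = 9.8 × 3.20 × 10⁻⁴ / 89 = 3.5236 × 10⁻⁵ s⁻².
N = √(3.5236 × 10⁻⁵) = 5.9360 × 10⁻³ rad s⁻¹ → T = 2π/N = 1.0585 × 10³ s ≈ 1.06 × 10³ s.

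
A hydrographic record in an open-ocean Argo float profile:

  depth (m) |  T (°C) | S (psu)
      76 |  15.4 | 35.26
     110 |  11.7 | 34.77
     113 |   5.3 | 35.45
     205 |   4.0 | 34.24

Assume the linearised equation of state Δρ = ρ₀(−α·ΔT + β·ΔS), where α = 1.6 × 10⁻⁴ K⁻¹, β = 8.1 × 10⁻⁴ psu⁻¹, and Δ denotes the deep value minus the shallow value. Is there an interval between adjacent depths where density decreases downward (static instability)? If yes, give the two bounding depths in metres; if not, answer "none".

Evaluate Δρ/ρ₀ = −αΔT + βΔS across each adjacent pair:
  76–110 m: −αΔT+βΔS = −(1.6 × 10⁻⁴)(-3.7)+(8.1 × 10⁻⁴)(-0.49) = 2.0 × 10⁻⁴ → stable
  110–113 m: −αΔT+βΔS = −(1.6 × 10⁻⁴)(-6.4)+(8.1 × 10⁻⁴)(+0.68) = 1.6 × 10⁻³ → stable
  113–205 m: −αΔT+βΔS = −(1.6 × 10⁻⁴)(-1.3)+(8.1 × 10⁻⁴)(-1.21) = -7.7 × 10⁻⁴ → UNSTABLE
The 113–205 m interval has Δρ < 0: lighter water underlies denser water.

113–205 m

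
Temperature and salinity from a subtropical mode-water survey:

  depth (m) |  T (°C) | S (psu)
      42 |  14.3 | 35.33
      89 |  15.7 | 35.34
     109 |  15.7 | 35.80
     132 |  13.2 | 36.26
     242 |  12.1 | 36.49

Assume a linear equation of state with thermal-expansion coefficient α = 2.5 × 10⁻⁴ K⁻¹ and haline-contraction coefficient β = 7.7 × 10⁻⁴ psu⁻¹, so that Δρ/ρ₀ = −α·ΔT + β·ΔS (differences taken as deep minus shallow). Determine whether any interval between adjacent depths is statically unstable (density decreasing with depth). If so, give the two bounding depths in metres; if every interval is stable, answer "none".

Evaluate Δρ/ρ₀ = −αΔT + βΔS across each adjacent pair:
  42–89 m: −αΔT+βΔS = −(2.5 × 10⁻⁴)(+1.4)+(7.7 × 10⁻⁴)(+0.01) = -3.4 × 10⁻⁴ → UNSTABLE
  89–109 m: −αΔT+βΔS = −(2.5 × 10⁻⁴)(+0.0)+(7.7 × 10⁻⁴)(+0.46) = 3.5 × 10⁻⁴ → stable
  109–132 m: −αΔT+βΔS = −(2.5 × 10⁻⁴)(-2.5)+(7.7 × 10⁻⁴)(+0.46) = 9.8 × 10⁻⁴ → stable
  132–242 m: −αΔT+βΔS = −(2.5 × 10⁻⁴)(-1.1)+(7.7 × 10⁻⁴)(+0.23) = 4.5 × 10⁻⁴ → stable
The 42–89 m interval has Δρ < 0: lighter water underlies denser water.

42–89 m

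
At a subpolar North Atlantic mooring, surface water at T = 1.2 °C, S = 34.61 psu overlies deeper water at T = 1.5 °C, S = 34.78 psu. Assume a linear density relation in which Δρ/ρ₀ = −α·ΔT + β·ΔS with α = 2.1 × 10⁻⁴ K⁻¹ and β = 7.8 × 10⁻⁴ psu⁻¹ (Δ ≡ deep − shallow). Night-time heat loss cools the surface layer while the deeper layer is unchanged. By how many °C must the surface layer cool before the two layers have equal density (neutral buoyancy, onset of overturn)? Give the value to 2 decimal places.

Neutral buoyancy requires Δρ = 0, i.e. −α(T_deep − T_surf′) + β(S_deep − S_surf) = 0.
T_surf′ = T_deep − (β/α)·ΔS = 1.5 − (7.8 × 10⁻⁴/2.1 × 10⁻⁴)·(+0.17) = 0.8686 °C.
Cooling required: 1.2 − (0.8686) = 0.3314 °C.

0.33 °C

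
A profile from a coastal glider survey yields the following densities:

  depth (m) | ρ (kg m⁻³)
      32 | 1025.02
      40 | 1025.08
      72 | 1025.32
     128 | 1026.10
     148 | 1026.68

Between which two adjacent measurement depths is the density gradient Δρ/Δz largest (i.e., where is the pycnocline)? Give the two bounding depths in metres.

Compute the density gradient over each adjacent pair:
  32–40 m: Δρ/Δz = 0.06/8 = 7.5 × 10⁻³ kg m⁻⁴
  40–72 m: Δρ/Δz = 0.24/32 = 7.5 × 10⁻³ kg m⁻⁴
  72–128 m: Δρ/Δz = 0.78/56 = 0.014 kg m⁻⁴
  128–148 m: Δρ/Δz = 0.58/20 = 0.029 kg m⁻⁴
The largest gradient is in the 128–148 m interval — the pycnocline.

128–148 m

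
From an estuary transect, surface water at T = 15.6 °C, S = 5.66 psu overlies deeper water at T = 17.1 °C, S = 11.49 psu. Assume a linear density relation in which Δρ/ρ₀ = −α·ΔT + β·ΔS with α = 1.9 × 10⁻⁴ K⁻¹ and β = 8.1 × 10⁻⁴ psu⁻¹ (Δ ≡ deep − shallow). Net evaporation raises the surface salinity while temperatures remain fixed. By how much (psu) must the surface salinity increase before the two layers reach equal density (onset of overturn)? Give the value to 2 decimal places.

Neutral buoyancy requires −α(T_deep − T_surf) + β(S_deep − S_surf′) = 0.
S_surf′ = S_deep − (α/β)·ΔT = 11.49 − (1.9 × 10⁻⁴/8.1 × 10⁻⁴)·(+1.5) = 11.1381 psu.
Increase required: 11.1381 − 5.66 = 5.4781 psu.

5.48 psu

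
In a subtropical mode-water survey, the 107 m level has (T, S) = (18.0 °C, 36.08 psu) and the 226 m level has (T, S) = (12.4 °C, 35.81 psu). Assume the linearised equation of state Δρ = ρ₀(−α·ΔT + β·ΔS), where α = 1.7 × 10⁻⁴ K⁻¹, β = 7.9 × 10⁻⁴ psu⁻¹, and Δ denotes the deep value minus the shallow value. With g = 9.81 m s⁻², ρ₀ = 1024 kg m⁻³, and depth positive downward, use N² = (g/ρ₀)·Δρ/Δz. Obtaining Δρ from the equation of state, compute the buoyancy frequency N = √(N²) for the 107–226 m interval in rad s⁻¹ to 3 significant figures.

ΔT = -5.6 K, ΔS = -0.27 psu (deep − shallow).
Δρ/ρ₀ = −αΔT + βΔS = 9.52 × 10⁻⁴ − 2.133 × 10⁻⁴ = 7.387 × 10⁻⁴, so Δρ ≈ 0.7564 kg m⁻³.
N² = (g/ρ₀)·Δρ/Δz = g·(Δρ/ρ₀)/Δz = 9.81 × 7.387 × 10⁻⁴ / 119 = 6.0896 × 10⁻⁵ s⁻².
N = √(6.0896 × 10⁻⁵) = 7.8036 × 10⁻³ rad s⁻¹ ≈ 7.80 × 10⁻³ rad s⁻¹.

7.80 × 10⁻³ rad s⁻¹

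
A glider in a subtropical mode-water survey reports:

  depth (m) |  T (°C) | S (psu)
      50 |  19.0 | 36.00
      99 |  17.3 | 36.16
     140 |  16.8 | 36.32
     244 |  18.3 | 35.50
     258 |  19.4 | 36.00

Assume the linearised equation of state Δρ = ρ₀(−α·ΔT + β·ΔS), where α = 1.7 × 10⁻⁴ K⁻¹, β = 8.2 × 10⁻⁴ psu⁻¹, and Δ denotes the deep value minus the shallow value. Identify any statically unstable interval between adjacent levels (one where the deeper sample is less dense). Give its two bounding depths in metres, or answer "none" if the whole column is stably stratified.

Evaluate Δρ/ρ₀ = −αΔT + βΔS across each adjacent pair:
  50–99 m: −αΔT+βΔS = −(1.7 × 10⁻⁴)(-1.7)+(8.2 × 10⁻⁴)(+0.16) = 4.2 × 10⁻⁴ → stable
  99–140 m: −αΔT+βΔS = −(1.7 × 10⁻⁴)(-0.5)+(8.2 × 10⁻⁴)(+0.16) = 2.2 × 10⁻⁴ → stable
  140–244 m: −αΔT+βΔS = −(1.7 × 10⁻⁴)(+1.5)+(8.2 × 10⁻⁴)(-0.82) = -9.3 × 10⁻⁴ → UNSTABLE
  244–258 m: −αΔT+βΔS = −(1.7 × 10⁻⁴)(+1.1)+(8.2 × 10⁻⁴)(+0.50) = 2.2 × 10⁻⁴ → stable
The 140–244 m interval has Δρ < 0: lighter water underlies denser water.

140–244 m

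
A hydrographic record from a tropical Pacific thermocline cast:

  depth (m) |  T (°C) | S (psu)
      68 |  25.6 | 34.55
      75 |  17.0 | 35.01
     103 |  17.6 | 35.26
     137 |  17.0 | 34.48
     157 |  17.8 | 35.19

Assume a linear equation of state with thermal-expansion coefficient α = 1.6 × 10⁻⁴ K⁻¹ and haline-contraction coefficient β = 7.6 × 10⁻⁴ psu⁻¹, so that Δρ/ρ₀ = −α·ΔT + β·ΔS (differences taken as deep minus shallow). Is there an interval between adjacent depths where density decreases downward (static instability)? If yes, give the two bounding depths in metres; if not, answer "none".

103–137 m

Evaluate Δρ/ρ₀ = −αΔT + βΔS across each adjacent pair:
  68–75 m: −αΔT+βΔS = −(1.6 × 10⁻⁴)(-8.6)+(7.6 × 10⁻⁴)(+0.46) = 1.7 × 10⁻³ → stable
  75–103 m: −αΔT+βΔS = −(1.6 × 10⁻⁴)(+0.6)+(7.6 × 10⁻⁴)(+0.25) = 9.4 × 10⁻⁵ → stable
  103–137 m: −αΔT+βΔS = −(1.6 × 10⁻⁴)(-0.6)+(7.6 × 10⁻⁴)(-0.78) = -5.0 × 10⁻⁴ → UNSTABLE
  137–157 m: −αΔT+βΔS = −(1.6 × 10⁻⁴)(+0.8)+(7.6 × 10⁻⁴)(+0.71) = 4.1 × 10⁻⁴ → stable
The 103–137 m interval has Δρ < 0: lighter water underlies denser water.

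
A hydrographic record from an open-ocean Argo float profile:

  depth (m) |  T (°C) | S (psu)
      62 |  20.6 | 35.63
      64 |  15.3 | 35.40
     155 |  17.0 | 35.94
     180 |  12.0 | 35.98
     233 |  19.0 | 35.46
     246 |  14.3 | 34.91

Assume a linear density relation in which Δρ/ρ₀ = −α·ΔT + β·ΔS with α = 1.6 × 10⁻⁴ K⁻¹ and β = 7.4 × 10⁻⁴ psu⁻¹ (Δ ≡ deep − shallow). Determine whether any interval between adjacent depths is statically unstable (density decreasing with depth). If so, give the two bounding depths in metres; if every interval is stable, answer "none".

Evaluate Δρ/ρ₀ = −αΔT + βΔS across each adjacent pair:
  62–64 m: −αΔT+βΔS = −(1.6 × 10⁻⁴)(-5.3)+(7.4 × 10⁻⁴)(-0.23) = 6.8 × 10⁻⁴ → stable
  64–155 m: −αΔT+βΔS = −(1.6 × 10⁻⁴)(+1.7)+(7.4 × 10⁻⁴)(+0.54) = 1.3 × 10⁻⁴ → stable
  155–180 m: −αΔT+βΔS = −(1.6 × 10⁻⁴)(-5.0)+(7.4 × 10⁻⁴)(+0.04) = 8.3 × 10⁻⁴ → stable
  180–233 m: −αΔT+βΔS = −(1.6 × 10⁻⁴)(+7.0)+(7.4 × 10⁻⁴)(-0.52) = -1.5 × 10⁻³ → UNSTABLE
  233–246 m: −αΔT+βΔS = −(1.6 × 10⁻⁴)(-4.7)+(7.4 × 10⁻⁴)(-0.55) = 3.5 × 10⁻⁴ → stable
The 180–233 m interval has Δρ < 0: lighter water underlies denser water.

180–233 m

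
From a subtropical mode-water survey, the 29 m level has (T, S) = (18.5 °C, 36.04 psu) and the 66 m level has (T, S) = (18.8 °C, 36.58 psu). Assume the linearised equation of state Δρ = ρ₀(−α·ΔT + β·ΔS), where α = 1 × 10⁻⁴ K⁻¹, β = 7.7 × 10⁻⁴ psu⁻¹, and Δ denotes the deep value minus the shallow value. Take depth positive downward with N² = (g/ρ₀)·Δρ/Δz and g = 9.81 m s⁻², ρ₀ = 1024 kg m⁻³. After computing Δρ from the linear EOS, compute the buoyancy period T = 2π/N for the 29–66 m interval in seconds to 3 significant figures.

ΔT = +0.3 K, ΔS = +0.54 psu (deep − shallow).
Δρ/ρ₀ = −αΔT + βΔS = -3.00 × 10⁻⁵ + 4.158 × 10⁻⁴ = 3.858 × 10⁻⁴, so Δρ ≈ 0.3951 kg m⁻³.
N² = (g/ρ₀)·Δρ/Δz = g·(Δρ/ρ₀)/Δz = 9.81 × 3.858 × 10⁻⁴ / 37 = 1.0229 × 10⁻⁴ s⁻².
N = √(1.0229 × 10⁻⁴) = 0.010114 rad s⁻¹ → T = 2π/N = 621.24 s ≈ 621 s.

621 s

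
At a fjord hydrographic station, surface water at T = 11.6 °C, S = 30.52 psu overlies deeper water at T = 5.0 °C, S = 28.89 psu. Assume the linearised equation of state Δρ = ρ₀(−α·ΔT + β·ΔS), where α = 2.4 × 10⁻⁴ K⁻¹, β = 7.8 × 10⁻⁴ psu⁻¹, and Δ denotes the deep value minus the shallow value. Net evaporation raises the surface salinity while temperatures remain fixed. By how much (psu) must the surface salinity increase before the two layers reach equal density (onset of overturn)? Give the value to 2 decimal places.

Neutral buoyancy requires −α(T_deep − T_surf) + β(S_deep − S_surf′) = 0.
S_surf′ = S_deep − (α/β)·ΔT = 28.89 − (2.4 × 10⁻⁴/7.8 × 10⁻⁴)·(-6.6) = 30.9208 psu.
Increase required: 30.9208 − 30.52 = 0.4008 psu.

0.40 psu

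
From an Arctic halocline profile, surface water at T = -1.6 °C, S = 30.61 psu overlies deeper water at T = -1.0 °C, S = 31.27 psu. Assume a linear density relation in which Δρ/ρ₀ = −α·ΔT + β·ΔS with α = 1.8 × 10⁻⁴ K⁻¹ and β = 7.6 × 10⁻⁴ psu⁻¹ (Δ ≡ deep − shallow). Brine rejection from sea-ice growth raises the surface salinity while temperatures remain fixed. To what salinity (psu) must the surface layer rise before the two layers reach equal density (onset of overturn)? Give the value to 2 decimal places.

31.13 psu

Neutral buoyancy requires −α(T_deep − T_surf) + β(S_deep − S_surf′) = 0.
S_surf′ = S_deep − (α/β)·ΔT = 31.27 − (1.8 × 10⁻⁴/7.6 × 10⁻⁴)·(+0.6) = 31.1279 psu.
Increase required: 31.1279 − 30.61 = 0.5179 psu.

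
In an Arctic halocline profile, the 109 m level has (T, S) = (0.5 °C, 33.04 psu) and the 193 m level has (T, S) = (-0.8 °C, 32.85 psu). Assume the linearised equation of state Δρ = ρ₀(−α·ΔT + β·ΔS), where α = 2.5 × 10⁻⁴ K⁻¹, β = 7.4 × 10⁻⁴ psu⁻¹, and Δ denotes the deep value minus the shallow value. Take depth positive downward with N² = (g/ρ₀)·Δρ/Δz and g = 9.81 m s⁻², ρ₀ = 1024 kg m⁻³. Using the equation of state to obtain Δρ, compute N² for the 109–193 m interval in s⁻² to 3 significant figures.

ΔT = -1.3 K, ΔS = -0.19 psu (deep − shallow).
Δρ/ρ₀ = −αΔT + βΔS = 3.25 × 10⁻⁴ − 1.406 × 10⁻⁴ = 1.844 × 10⁻⁴, so Δρ ≈ 0.1888 kg m⁻³.
N² = (g/ρ₀)·Δρ/Δz = g·(Δρ/ρ₀)/Δz = 9.81 × 1.844 × 10⁻⁴ / 84 = 2.1535 × 10⁻⁵ s⁻² ≈ 2.15 × 10⁻⁵ s⁻².

2.15 × 10⁻⁵ s⁻²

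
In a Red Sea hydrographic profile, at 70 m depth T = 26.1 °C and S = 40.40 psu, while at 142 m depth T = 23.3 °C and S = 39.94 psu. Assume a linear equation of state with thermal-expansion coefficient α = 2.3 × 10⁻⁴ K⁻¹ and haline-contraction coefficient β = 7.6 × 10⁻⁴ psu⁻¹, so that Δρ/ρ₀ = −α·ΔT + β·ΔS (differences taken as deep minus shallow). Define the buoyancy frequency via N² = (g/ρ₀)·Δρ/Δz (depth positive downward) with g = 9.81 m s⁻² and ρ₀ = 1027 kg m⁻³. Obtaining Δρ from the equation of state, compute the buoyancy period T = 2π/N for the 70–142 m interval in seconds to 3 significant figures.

ΔT = -2.8 K, ΔS = -0.46 psu (deep − shallow).
Δρ/ρ₀ = −αΔT + βΔS = 6.44 × 10⁻⁴ − 3.496 × 10⁻⁴ = 2.944 × 10⁻⁴, so Δρ ≈ 0.3023 kg m⁻³.
N² = (g/ρ₀)·Δρ/Δz = g·(Δρ/ρ₀)/Δz = 9.81 × 2.944 × 10⁻⁴ / 72 = 4.0112 × 10⁻⁵ s⁻².
N = √(4.0112 × 10⁻⁵) = 6.3334 × 10⁻³ rad s⁻¹ → T = 2π/N = 992.07 s ≈ 992 s.

992 s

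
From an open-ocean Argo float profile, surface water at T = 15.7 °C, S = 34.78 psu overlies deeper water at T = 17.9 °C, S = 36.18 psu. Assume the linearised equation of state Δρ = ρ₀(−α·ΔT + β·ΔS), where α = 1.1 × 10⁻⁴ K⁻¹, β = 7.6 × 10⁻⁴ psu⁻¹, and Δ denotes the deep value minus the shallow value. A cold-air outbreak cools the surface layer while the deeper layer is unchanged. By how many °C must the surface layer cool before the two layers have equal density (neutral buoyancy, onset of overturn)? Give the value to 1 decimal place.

Neutral buoyancy requires Δρ = 0, i.e. −α(T_deep − T_surf′) + β(S_deep − S_surf) = 0.
T_surf′ = T_deep − (β/α)·ΔS = 17.9 − (7.6 × 10⁻⁴/1.1 × 10⁻⁴)·(+1.40) = 8.227 °C.
Cooling required: 15.7 − (8.227) = 7.473 °C.

7.5 °C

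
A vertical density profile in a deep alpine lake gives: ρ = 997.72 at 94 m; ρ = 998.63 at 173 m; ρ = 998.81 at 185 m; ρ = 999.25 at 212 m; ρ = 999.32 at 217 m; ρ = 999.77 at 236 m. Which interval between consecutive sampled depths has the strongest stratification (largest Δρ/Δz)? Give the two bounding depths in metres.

Compute the density gradient over each adjacent pair:
  94–173 m: Δρ/Δz = 0.91/79 = 0.012 kg m⁻⁴
  173–185 m: Δρ/Δz = 0.18/12 = 0.015 kg m⁻⁴
  185–212 m: Δρ/Δz = 0.44/27 = 0.016 kg m⁻⁴
  212–217 m: Δρ/Δz = 0.07/5 = 0.014 kg m⁻⁴
  217–236 m: Δρ/Δz = 0.45/19 = 0.024 kg m⁻⁴
The largest gradient is in the 217–236 m interval — the pycnocline.

217–236 m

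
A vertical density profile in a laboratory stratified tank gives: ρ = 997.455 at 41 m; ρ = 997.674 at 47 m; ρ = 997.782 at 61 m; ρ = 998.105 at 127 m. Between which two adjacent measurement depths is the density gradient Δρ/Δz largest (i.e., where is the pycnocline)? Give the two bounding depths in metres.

41–47 m

Compute the density gradient over each adjacent pair:
  41–47 m: Δρ/Δz = 0.219/6 = 0.036 kg m⁻⁴
  47–61 m: Δρ/Δz = 0.108/14 = 7.7 × 10⁻³ kg m⁻⁴
  61–127 m: Δρ/Δz = 0.323/66 = 4.9 × 10⁻³ kg m⁻⁴
The largest gradient is in the 41–47 m interval — the pycnocline.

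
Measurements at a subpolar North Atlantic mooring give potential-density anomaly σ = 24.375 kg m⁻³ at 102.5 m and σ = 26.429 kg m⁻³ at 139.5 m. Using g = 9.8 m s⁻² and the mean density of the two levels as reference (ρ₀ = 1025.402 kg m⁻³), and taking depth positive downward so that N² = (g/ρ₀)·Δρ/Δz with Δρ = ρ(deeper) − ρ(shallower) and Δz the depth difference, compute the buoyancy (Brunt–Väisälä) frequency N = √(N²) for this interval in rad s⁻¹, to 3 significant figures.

0.0230 rad s⁻¹

Δρ = 1026.429 − 1024.375 = 2.054 kg m⁻³ over Δz = 139.5 − 102.5 = 37 m.
N² = (9.8/1025.402) × (2.054/37) = 5.3056 × 10⁻⁴ s⁻².
N = √(5.3056 × 10⁻⁴) = 0.023034 rad s⁻¹ ≈ 0.0230 rad s⁻¹.
N² > 0, so the interval is statically stable.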